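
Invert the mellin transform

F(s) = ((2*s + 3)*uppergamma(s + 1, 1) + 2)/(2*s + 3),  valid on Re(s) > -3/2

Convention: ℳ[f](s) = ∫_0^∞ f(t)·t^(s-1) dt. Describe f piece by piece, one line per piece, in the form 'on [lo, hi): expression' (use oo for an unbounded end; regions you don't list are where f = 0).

on [0, 1): t**(3/2)
on [1, oo): t*exp(-t)

remove the shared t-power first: sqrt(t) on [0, 1); exp(-t) on [1, ∞)
linearity at 1 turns ℳ[f](s) into 2 summed integrals
[0, 1) adds the kernel integral of t**(3/2)
over [1, ∞), the kernel integral of t*exp(-t) enters the sum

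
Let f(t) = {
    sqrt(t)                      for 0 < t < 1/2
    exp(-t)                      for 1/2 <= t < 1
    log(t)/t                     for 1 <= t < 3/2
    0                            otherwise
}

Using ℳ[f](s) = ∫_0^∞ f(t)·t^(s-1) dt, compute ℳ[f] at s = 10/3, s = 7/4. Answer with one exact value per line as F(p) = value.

split f at 1/2, 1: ℳ[f](s) collects 3 kernel integrals
for t in [0, 1/2): the term is ∫ sqrt(t)·t^(s-1)
on [1/2, 1): add ∫ exp(-t)·t^(s-1) dt
∫ log(t)/t·t^(s-1) over [1, 3/2)

F(10/3) = -uppergamma(10/3, 1) - 81*2**(2/3)*3**(1/3)/392 + 3*2**(1/6)/184 + 9/49 + log(3**(27*2**(2/3)*3**(1/3)/56)/2**(27*2**(2/3)*3**(1/3)/56)) + uppergamma(10/3, 1/2)
F(7/4) = -8*2**(1/4)*3**(3/4)/9 - uppergamma(7/4, 1) + 2**(3/4)/18 + log(3**(2*2**(1/4)*3**(3/4)/3)/2**(2*2**(1/4)*3**(3/4)/3)) + uppergamma(7/4, 1/2) + 16/9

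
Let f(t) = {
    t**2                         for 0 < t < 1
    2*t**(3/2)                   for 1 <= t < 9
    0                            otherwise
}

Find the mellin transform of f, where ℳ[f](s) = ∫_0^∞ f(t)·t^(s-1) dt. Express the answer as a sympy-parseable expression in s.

back out the power substitution: t**4 on [0, 1); 2*t**3 on [1, 3)
back out the shared t-power: t**2 on [0, 1); 2*t on [1, 3)
remove the shared t-power first: t**(3/2) on [0, 1); 2*sqrt(t) on [1, 3)
integrate the 2 segments split at 1, then add the results
segment 0 to 1 holds t**2; add its integral
over [1, 9), the kernel integral of 2*t**(3/2) enters the sum

(108*3**(2*s)*(s + 2) - 2*s - 5)/((s + 2)*(2*s + 3))
  Re(s) > -2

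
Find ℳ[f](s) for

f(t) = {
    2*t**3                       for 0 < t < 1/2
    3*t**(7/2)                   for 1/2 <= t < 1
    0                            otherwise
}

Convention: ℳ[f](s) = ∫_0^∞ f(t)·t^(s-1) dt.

(-3*2**(1/2 - s)*(s + 3) + 48*s + 144 + 2*(2*s + 7)/2**s)/(8*(s + 3)*(2*s + 7))
  Re(s) > -3

the 2 pieces separated at 1/2 each add one integral
over [0, 1/2), the kernel integral of 2*t**3 enters the sum
piece [1/2, 1): integrate 3*t**(7/2) against the kernel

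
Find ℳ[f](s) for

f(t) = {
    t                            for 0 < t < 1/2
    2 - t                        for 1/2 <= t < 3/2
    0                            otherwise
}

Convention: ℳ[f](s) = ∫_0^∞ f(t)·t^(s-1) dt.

(3**s*s + 4*3**s - 2*s - 4)/(2*2**s*s*(s + 1))
  Re(s) > -1

cuts at 1/2: linearity sums the 2 kernel integrals
the [0, 1/2) slice contributes ∫ t·t^(s-1) dt
on [1/2, 3/2) integrate f = (2 - t) against the kernel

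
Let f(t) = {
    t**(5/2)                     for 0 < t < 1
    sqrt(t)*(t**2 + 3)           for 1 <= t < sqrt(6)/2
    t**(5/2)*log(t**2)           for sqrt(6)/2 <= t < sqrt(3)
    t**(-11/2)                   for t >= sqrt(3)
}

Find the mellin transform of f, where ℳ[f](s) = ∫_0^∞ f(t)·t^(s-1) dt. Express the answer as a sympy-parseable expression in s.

2**(-s/2 - 1/4)*(-81*2**(s/2 + 1/4)*(s/2 - 11/4)*(s + 1/2)*(s + (s + 1/2)**2/4 + 3/2) - 162*2**(s/2 + 1/4)*(s/2 - 11/4)*(s + (s + 1/2)**2/4 + 3/2) - 81*3**(s/2 + 1/4)*(s/2 - 11/4)*(s/2 + 5/4)*(s + 1/2)**2*log(3)/4 + 81*3**(s/2 + 1/4)*(s/2 - 11/4)*(s/2 + 5/4)*(s + 1/2)**2*log(2)/4 - 81*3**(s/2 + 1/4)*(s/2 - 11/4)*(s/2 + 5/4)*(s + 1/2)*log(3)/2 + 81*3**(s/2 + 1/4)*(s/2 - 11/4)*(s/2 + 5/4)*(s + 1/2)*log(2)/2 + 81*3**(s/2 + 1/4)*(s/2 - 11/4)*(s/2 + 5/4)*(s + 1/2)/2 + 243*3**(s/2 + 1/4)*(s/2 - 11/4)*(s + 1/2)*(s + (s + 1/2)**2/4 + 3/2)/2 + 162*3**(s/2 + 1/4)*(s/2 - 11/4)*(s + (s + 1/2)**2/4 + 3/2) + 81*6**(s/2 + 1/4)*(s/2 - 11/4)*(s/2 + 5/4)*(s + 1/2)**2*log(3)/2 - 81*6**(s/2 + 1/4)*(s/2 - 11/4)*(s/2 + 5/4)*(s + 1/2) + 81*6**(s/2 + 1/4)*(s/2 - 11/4)*(s/2 + 5/4)*(s + 1/2)*log(3) - 6**(s/2 + 1/4)*(s/2 + 5/4)*(s + 1/2)*(s + (s + 1/2)**2/4 + 3/2))/(54*(s/2 - 11/4)*(s/2 + 5/4)*(s + 1/2)*(s + (s + 1/2)**2/4 + 3/2))
  -5/2 < Re(s) < 11/2

the shared t-power comes off first: t**2 on [0, 1); t**2 + 3 on [1, sqrt(6)/2); t**2*log(t**2) on [sqrt(6)/2, sqrt(3)); …
remove the power substitution first: t on [0, 1); t + 3 on [1, 3/2); t*log(t) on [3/2, 3); …
linearity at 1, sqrt(6)/2, sqrt(3) turns ℳ[f](s) into 4 summed integrals
between 0 and 1 the integrand is t**(5/2)·t^(s-1)
segment [1, sqrt(6)/2) carries sqrt(t)*(t**2 + 3); integrate it
between sqrt(6)/2 and sqrt(3) the integrand is t**(5/2)*log(t**2)·t^(s-1)
piece [sqrt(3), ∞): integrate t**(-11/2) against the kernel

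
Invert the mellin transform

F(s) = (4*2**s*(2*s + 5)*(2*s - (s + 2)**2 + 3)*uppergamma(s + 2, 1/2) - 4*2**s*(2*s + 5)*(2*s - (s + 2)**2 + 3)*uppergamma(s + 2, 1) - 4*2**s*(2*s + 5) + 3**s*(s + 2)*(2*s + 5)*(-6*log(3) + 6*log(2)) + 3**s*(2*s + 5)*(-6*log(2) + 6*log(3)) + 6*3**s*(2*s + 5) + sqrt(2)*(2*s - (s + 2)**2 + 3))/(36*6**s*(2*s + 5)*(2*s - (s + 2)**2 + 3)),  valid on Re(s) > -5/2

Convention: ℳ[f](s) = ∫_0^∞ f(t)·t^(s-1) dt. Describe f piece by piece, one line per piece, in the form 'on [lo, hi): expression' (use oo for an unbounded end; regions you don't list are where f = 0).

on [0, 1/6): sqrt(3)*t**(5/2)
on [1/6, 1/3): t**2*exp(-3*t)
on [1/3, 1/2): t*log(3*t)/3

back out the shared t-power: sqrt(3)*sqrt(t) on [0, 1/6); exp(-3*t) on [1/6, 1/3); log(3*t)/(3*t) on [1/3, 1/2)
the common scale on t comes off first: sqrt(t) on [0, 1/2); exp(-t) on [1/2, 1); log(t)/t on [1, 3/2)
split f at 1/6, 1/3: ℳ[f](s) collects 3 kernel integrals
on [0, 1/6): add ∫ sqrt(3)*t**(5/2)·t^(s-1) dt
for t in [1/6, 1/3): the term is ∫ t**2*exp(-3*t)·t^(s-1)
on [1/3, 1/2) integrate f = t*log(3*t)/3 against the kernel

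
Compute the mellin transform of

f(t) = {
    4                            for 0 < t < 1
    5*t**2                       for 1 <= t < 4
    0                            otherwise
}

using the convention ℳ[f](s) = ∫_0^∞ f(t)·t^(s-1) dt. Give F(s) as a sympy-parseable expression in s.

the 2 pieces separated at 1 each add one integral
over [0, 1), the kernel integral of 4 enters the sum
segment 1 to 4 holds 5*t**2; add its integral

(80*2**(2*s)*s - s + 8)/(s*(s + 2))
  Re(s) > 0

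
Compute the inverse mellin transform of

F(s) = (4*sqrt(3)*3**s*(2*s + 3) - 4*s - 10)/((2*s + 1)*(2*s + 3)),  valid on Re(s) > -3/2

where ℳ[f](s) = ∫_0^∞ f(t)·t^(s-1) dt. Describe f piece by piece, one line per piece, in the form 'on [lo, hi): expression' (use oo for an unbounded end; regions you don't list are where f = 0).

the 2 pieces separated at 1 each add one integral
for t in [0, 1): the term is ∫ t**(3/2)·t^(s-1)
for t in [1, 3): the term is ∫ 2*sqrt(t)·t^(s-1)

on [0, 1): t**(3/2)
on [1, 3): 2*sqrt(t)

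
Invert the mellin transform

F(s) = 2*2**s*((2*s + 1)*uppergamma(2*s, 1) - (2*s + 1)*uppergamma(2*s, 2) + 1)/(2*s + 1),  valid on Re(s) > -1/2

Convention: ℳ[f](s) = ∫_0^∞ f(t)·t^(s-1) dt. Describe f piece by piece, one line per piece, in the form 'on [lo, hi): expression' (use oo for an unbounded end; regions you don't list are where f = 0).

on [0, 2): sqrt(2)*sqrt(t)/2
on [2, 8): exp(-sqrt(2)*sqrt(t)/2)

peel off the common scale on t: sqrt(t) on [0, 1); exp(-sqrt(t)) on [1, 4)
reversing the power substitution: t on [0, 1); exp(-t) on [1, 2)
f breaks at 2 into 2 integrals to sum
piece [0, 2): integrate sqrt(2)*sqrt(t)/2 against the kernel
between 2 and 8 the integrand is exp(-sqrt(2)*sqrt(t)/2)·t^(s-1)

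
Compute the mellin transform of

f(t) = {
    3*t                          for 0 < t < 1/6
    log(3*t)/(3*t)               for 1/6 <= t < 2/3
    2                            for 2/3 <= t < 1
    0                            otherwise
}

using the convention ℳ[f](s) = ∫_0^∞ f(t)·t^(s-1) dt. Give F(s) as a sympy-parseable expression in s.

remove the common scale on t first: t on [0, 1/2); log(t)/t on [1/2, 2); 2 on [2, 3)
reversing the shared t-power: t**2 on [0, 1/2); log(t) on [1/2, 2); 2*t on [2, 3)
linearity at 1/6, 2/3 turns ℳ[f](s) into 3 summed integrals
[0, 1/6) adds the kernel integral of 3*t
on [1/6, 2/3) integrate f = log(3*t)/(3*t) against the kernel
on [2/3, 1) integrate f = 2 against the kernel

(-4*2**(2*s)*(s - 1)**2*(s + 1) + 4**s*s*(s - 1)*(s + 1)*log(2) - 4**s*s*(s + 1) + 4*6**s*(s - 1)**2*(s + 1) + s*(s - 1)**2 + 4*s*(s - 1)*(s + 1)*log(2) + 4*s*(s + 1))/(2*6**s*s*(s - 1)**2*(s + 1))
  Re(s) > -1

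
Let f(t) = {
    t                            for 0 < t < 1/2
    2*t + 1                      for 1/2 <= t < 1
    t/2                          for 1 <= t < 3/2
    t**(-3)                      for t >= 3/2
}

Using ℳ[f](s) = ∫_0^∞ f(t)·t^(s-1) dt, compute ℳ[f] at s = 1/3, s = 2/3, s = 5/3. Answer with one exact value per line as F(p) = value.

the 4 pieces separated at 1/2, 1, 3/2 each add one integral
between 0 and 1/2 the integrand is t·t^(s-1)
[1/2, 1) adds the kernel integral of (2*t + 1)
on [1, 3/2): add ∫ t/2·t^(s-1) dt
on [3/2, ∞): add ∫ t**(-3)·t^(s-1) dt

F(1/3) = 2**(2/3)*(-486 + 97*3**(1/3) + 594*2**(1/3))/288
F(2/3) = 2**(1/3)*(-2268 + 727*3**(2/3) + 3024*2**(2/3))/2520
F(5/3) = 2**(1/3)*(-378 + 725*3**(2/3) + 1116*2**(2/3))/1920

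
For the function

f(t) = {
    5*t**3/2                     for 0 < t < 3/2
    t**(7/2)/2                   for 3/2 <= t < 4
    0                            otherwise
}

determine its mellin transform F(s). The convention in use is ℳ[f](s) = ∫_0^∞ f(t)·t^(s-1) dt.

(5*(3/2)**(s + 3)*(2*s + 7) - 2*(3/2)**(s + 7/2)*(s + 3) + 2*4**(s + 7/2)*(s + 3))/(2*(s + 3)*(2*s + 7))
  Re(s) > -3

treat the 2 regions marked off by 3/2 separately and sum
segment [0, 3/2) carries 5*t**3/2; integrate it
for t in [3/2, 4): the term is ∫ t**(7/2)/2·t^(s-1)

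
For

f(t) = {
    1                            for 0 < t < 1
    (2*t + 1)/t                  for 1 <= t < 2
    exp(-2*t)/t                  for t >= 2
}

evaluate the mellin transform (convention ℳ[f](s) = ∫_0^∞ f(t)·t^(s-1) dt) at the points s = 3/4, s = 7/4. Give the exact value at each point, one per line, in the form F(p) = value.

remove the shared t-power first: t on [0, 1); 2*t + 1 on [1, 2); exp(-2*t) on [2, ∞)
summing 3 kernel integrals split by 1, 2 yields ℳ[f](s)
∫ 1·t^(s-1) over [0, 1)
[1, 2) adds the kernel integral of (2*t + 1)/t
the [2, ∞) slice contributes ∫ exp(-2*t)/t·t^(s-1) dt

F(3/4) = 2**(1/4)*uppergamma(-1/4, 4) + 2*2**(3/4)/3 + 8/3
F(7/4) = -40/21 + 2**(1/4)*uppergamma(3/4, 4)/2 + 76*2**(3/4)/21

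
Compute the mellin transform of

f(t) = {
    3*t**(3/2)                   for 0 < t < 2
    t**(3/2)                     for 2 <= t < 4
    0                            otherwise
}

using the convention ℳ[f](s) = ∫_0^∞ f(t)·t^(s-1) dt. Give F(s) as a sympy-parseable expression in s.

8*(2*2**(2*s) + 2**(s + 1/2))/(2*s + 3)
  Re(s) > -3/2

along the cuts 2, ℳ[f](s) splits into 2 integrals
the [0, 2) slice contributes ∫ 3*t**(3/2)·t^(s-1) dt
on [2, 4): add ∫ t**(3/2)·t^(s-1) dt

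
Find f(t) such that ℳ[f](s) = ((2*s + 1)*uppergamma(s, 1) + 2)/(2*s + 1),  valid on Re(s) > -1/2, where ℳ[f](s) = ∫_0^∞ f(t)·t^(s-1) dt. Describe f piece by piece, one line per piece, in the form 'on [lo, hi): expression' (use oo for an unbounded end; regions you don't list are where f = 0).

on [0, 1): sqrt(t)
on [1, oo): exp(-t)

breakpoints 1: one integral from each of the 2 segments
segment 0 to 1 holds sqrt(t); add its integral
segment [1, ∞) carries exp(-t); integrate it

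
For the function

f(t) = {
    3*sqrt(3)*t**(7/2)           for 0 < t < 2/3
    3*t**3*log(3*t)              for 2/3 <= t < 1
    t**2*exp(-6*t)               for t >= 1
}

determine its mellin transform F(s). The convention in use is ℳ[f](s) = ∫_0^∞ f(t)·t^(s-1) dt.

strip the shared t-power: 3*sqrt(3)*t**(3/2) on [0, 2/3); 3*t*log(3*t) on [2/3, 1); exp(-6*t) on [1, ∞)
undo the common scale on t: t**(3/2) on [0, 2); t*log(t) on [2, 3); exp(-2*t) on [3, ∞)
linearity at 2/3, 1 turns ℳ[f](s) into 3 summed integrals
[0, 2/3) adds the kernel integral of 3*sqrt(3)*t**(7/2)
segment [2/3, 1) carries 3*t**3*log(3*t); integrate it
[1, ∞) adds the kernel integral of t**2*exp(-6*t)

18**(-s - 2)*(-2*12**(s + 2)*(s + 2)*(2*s + 7)*log(2) - 2*12**(s + 2)*(2*s + 7)*log(2) + 2*12**(s + 2)*(2*s + 7) + 4*12**(s + 2)*sqrt(2)*(2*s + (s + 2)**2 + 5) + 3*18**(s + 2)*(s + 2)*(2*s + 7)*log(3) - 3*18**(s + 2)*(2*s + 7) + 3*18**(s + 2)*(2*s + 7)*log(3) + 3**(s + 2)*(2*s + 7)*(2*s + (s + 2)**2 + 5)*uppergamma(s + 2, 6))/((2*s + 7)*(2*s + (s + 2)**2 + 5))
  Re(s) > -7/2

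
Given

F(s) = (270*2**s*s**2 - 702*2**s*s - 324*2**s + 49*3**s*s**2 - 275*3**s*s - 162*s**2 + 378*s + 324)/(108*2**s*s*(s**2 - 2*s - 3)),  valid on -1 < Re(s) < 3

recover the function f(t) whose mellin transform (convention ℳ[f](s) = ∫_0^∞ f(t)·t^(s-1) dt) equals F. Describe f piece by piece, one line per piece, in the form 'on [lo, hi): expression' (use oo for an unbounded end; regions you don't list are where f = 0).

on [0, 1/2): t
on [1/2, 1): 2*t + 1
on [1, 3/2): t/2
on [3/2, oo): t**(-3)

treat the 4 regions marked off by 1/2, 1, 3/2 separately and sum
on [0, 1/2) integrate f = t against the kernel
piece [1/2, 1): integrate (2*t + 1) against the kernel
between 1 and 3/2 the integrand is t/2·t^(s-1)
piece [3/2, ∞): integrate t**(-3) against the kernel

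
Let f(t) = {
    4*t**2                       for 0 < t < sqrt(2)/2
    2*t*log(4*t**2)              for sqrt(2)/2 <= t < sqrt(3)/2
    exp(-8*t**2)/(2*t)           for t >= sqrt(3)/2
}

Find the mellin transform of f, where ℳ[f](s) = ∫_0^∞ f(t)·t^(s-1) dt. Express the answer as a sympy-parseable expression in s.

6**(1/2 - s/2)*(-12**(s/2 + 1/2)*(s - 1)*(s + 2)*log(2) - 12**(s/2 + 1/2)*(s + 2)*log(4) + 2*12**(s/2 + 1/2)*(s + 2) + 12**(s/2 + 1/2)*sqrt(2)*(4*s + (s - 1)**2) + 18**(s/2 + 1/2)*(s - 1)*(s + 2)*log(3) - 2*18**(s/2 + 1/2)*(s + 2) + 2*18**(s/2 + 1/2)*(s + 2)*log(3) + 3**(s/2 + 1/2)*(s + 2)*(4*s + (s - 1)**2)*uppergamma(s/2 - 1/2, 6))/(6*2**s*(s + 2)*(4*s + (s - 1)**2))
  Re(s) > -2

strip the common scale on t: t**2 on [0, sqrt(2)); t*log(t**2) on [sqrt(2), sqrt(3)); exp(-2*t**2)/t on [sqrt(3), ∞)
back out the shared t-power: t**3 on [0, sqrt(2)); t**2*log(t**2) on [sqrt(2), sqrt(3)); exp(-2*t**2) on [sqrt(3), ∞)
back out the power substitution: t**(3/2) on [0, 2); t*log(t) on [2, 3); exp(-2*t) on [3, ∞)
along the cuts sqrt(2)/2, sqrt(3)/2, ℳ[f](s) splits into 3 integrals
segment [0, sqrt(2)/2) carries 4*t**2; integrate it
for t in [sqrt(2)/2, sqrt(3)/2): the term is ∫ 2*t*log(4*t**2)·t^(s-1)
∫ over [sqrt(3)/2, ∞) of exp(-8*t**2)/(2*t)·t^(s-1) joins the sum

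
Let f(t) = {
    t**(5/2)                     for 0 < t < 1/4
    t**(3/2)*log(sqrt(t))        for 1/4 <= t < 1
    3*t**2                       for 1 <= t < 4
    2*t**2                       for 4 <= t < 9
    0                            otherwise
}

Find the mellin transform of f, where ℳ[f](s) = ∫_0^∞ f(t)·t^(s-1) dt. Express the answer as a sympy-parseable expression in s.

undo the shared t-power: sqrt(t) on [0, 1/4); log(sqrt(t))/sqrt(t) on [1/4, 1); 3 on [1, 4); …
strip the power substitution: t on [0, 1/2); log(t)/t on [1/2, 1); 3 on [1, 2); …
linearity at 1/4, 1, 4 turns ℳ[f](s) into 4 summed integrals
∫ t**(5/2)·t^(s-1) over [0, 1/4)
segment [1/4, 1) carries t**(3/2)*log(sqrt(t)); integrate it
for t in [1, 4): the term is ∫ 3*t**2·t^(s-1)
on [4, 9) integrate f = 2*t**2 against the kernel

(256*2**(4*s)*(2*s + 5)*(4*s - 4*(s + 2)**2 + 7) + 32*2**(2*s)*(s + 2)*(2*s + 5) - 48*2**(2*s)*(2*s + 5)*(4*s - 4*(s + 2)**2 + 7) + 2592*6**(2*s)*(2*s + 5)*(4*s - 4*(s + 2)**2 + 7) - 8*(s + 2)**2*(2*s + 5)*log(2) - 4*(s + 2)*(2*s + 5) + 4*(s + 2)*(2*s + 5)*log(2) + (s + 2)*(4*s - 4*(s + 2)**2 + 7))/(16*2**(2*s)*(s + 2)*(2*s + 5)*(4*s - 4*(s + 2)**2 + 7))
  Re(s) > -5/2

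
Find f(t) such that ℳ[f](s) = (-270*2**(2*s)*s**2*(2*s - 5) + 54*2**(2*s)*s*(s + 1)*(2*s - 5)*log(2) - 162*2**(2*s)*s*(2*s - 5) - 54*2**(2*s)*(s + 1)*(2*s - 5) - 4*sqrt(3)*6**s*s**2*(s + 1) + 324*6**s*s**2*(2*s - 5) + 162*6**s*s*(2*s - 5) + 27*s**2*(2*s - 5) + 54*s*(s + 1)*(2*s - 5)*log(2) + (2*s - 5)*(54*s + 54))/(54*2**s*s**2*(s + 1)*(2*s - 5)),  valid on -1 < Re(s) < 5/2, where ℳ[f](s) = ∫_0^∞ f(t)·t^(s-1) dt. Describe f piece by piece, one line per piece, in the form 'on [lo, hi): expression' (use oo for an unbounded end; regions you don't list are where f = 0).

on [0, 1/2): t
on [1/2, 2): log(t)
on [2, 3): t + 3
on [3, oo): t**(-5/2)

along the cuts 1/2, 2, 3, ℳ[f](s) splits into 4 integrals
for t in [0, 1/2): the term is ∫ t·t^(s-1)
segment [1/2, 2) carries log(t); integrate it
on [2, 3): add ∫ (t + 3)·t^(s-1) dt
[3, ∞) adds the kernel integral of t**(-5/2)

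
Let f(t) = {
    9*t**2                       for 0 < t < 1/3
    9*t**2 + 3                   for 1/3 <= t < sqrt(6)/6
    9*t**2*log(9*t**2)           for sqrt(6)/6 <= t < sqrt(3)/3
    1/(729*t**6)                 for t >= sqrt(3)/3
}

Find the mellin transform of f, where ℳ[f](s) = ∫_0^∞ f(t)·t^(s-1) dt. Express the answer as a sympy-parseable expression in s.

(-81*2**(s/2)*s*(s/2 - 3)*(s**2/4 + s + 1) - 162*2**(s/2)*(s/2 - 3)*(s**2/4 + s + 1) - 81*3**(s/2)*s**2*(s/2 - 3)*(s/2 + 1)*log(3)/4 + 81*3**(s/2)*s**2*(s/2 - 3)*(s/2 + 1)*log(2)/4 - 81*3**(s/2)*s*(s/2 - 3)*(s/2 + 1)*log(3)/2 + 81*3**(s/2)*s*(s/2 - 3)*(s/2 + 1)*log(2)/2 + 81*3**(s/2)*s*(s/2 - 3)*(s/2 + 1)/2 + 243*3**(s/2)*s*(s/2 - 3)*(s**2/4 + s + 1)/2 + 162*3**(s/2)*(s/2 - 3)*(s**2/4 + s + 1) + 81*6**(s/2)*s**2*(s/2 - 3)*(s/2 + 1)*log(3)/2 - 81*6**(s/2)*s*(s/2 - 3)*(s/2 + 1) + 81*6**(s/2)*s*(s/2 - 3)*(s/2 + 1)*log(3) - 6**(s/2)*s*(s/2 + 1)*(s**2/4 + s + 1))/(54*2**(s/2)*3**s*s*(s/2 - 3)*(s/2 + 1)*(s**2/4 + s + 1))
  -2 < Re(s) < 6

reversing the common scale on t: t**2 on [0, 1); t**2 + 3 on [1, sqrt(6)/2); t**2*log(t**2) on [sqrt(6)/2, sqrt(3)); …
invert the power substitution to get t on [0, 1); t + 3 on [1, 3/2); t*log(t) on [3/2, 3); …
the 4 pieces separated at 1/3, sqrt(6)/6, sqrt(3)/3 each add one integral
∫ 9*t**2·t^(s-1) over [0, 1/3)
∫ over [1/3, sqrt(6)/6) of (9*t**2 + 3)·t^(s-1) joins the sum
∫ over [sqrt(6)/6, sqrt(3)/3) of 9*t**2*log(9*t**2)·t^(s-1) joins the sum
over [sqrt(3)/3, ∞), the kernel integral of 1/(729*t**6) enters the sum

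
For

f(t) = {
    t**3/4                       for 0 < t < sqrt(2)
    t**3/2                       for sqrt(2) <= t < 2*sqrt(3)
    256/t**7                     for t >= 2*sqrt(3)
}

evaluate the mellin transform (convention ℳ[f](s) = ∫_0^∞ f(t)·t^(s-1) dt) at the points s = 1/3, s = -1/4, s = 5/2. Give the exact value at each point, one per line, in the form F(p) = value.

reversing the shared t-power: t**2/4 on [0, sqrt(2)); t**2/2 on [sqrt(2), 2*sqrt(3)); 256/t**8 on [2*sqrt(3), ∞)
remove the common scale on t first: t**2 on [0, sqrt(2)/2); 2*t**2 on [sqrt(2)/2, sqrt(3)); t**(-8) on [sqrt(3), ∞)
strip the power substitution: t on [0, 1/2); 2*t on [1/2, 3); t**(-4) on [3, ∞)
split f at sqrt(2), 2*sqrt(3): ℳ[f](s) collects 3 kernel integrals
for t in [0, sqrt(2)): the term is ∫ t**3/4·t^(s-1)
on [sqrt(2), 2*sqrt(3)) integrate f = t**3/2 against the kernel
∫ over [2*sqrt(3), ∞) of 256/t**7·t^(s-1) joins the sum

F(1/3) = 2**(2/3)*(-81 + 973*6**(2/3))/540
F(-1/4) = 2*2**(3/8)*(-2349 + 28210*6**(3/8))/25839
F(5/2) = 2*2**(3/4)*(-243 + 17540*6**(3/4))/2673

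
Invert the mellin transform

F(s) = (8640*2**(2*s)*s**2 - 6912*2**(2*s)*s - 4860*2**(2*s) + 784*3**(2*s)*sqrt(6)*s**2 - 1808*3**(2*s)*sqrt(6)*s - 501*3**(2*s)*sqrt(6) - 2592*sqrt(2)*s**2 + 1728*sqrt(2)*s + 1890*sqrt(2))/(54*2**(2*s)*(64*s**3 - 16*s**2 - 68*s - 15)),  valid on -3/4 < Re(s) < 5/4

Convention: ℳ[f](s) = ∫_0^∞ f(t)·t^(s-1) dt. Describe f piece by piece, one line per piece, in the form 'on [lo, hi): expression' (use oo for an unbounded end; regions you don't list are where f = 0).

on [0, 1/4): t**(3/4)
on [1/4, 1): t**(1/4)*(2*sqrt(t) + 1)
on [1, 9/4): t**(3/4)/2
on [9/4, oo): t**(-5/4)

peel off the power substitution: t**(3/2) on [0, 1/2); sqrt(t)*(2*t + 1) on [1/2, 1); t**(3/2)/2 on [1, 3/2); …
the shared t-power comes off first: t on [0, 1/2); 2*t + 1 on [1/2, 1); t/2 on [1, 3/2); …
along the cuts 1/4, 1, 9/4, ℳ[f](s) splits into 4 integrals
on [0, 1/4): add ∫ t**(3/4)·t^(s-1) dt
the [1/4, 1) slice contributes ∫ t**(1/4)*(2*sqrt(t) + 1)·t^(s-1) dt
for t in [1, 9/4): the term is ∫ t**(3/4)/2·t^(s-1)
∫ over [9/4, ∞) of t**(-5/4)·t^(s-1) joins the sum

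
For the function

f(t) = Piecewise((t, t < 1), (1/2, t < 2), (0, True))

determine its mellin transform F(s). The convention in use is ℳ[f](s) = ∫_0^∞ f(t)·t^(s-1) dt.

(2**s*(s + 1) + s - 1)/(2*s*(s + 1))
  Re(s) > -1

along the cuts 1, ℳ[f](s) splits into 2 integrals
the [0, 1) slice contributes ∫ t·t^(s-1) dt
between 1 and 2 the integrand is 1/2·t^(s-1)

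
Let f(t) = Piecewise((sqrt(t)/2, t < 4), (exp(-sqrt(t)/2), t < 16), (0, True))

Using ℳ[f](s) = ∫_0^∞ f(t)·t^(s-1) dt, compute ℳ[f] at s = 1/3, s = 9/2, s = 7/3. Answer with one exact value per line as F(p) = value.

F(1/3) = 2*2**(2/3)*(-uppergamma(2/3, 2) + uppergamma(2/3, 1) + 3/5)
F(9/2) = -305004544*exp(-2) + 512/5 + 112231424*exp(-1)
F(7/3) = 32*2**(2/3)*(-uppergamma(14/3, 2) + 3/17 + uppergamma(14/3, 1))

the power substitution comes off first: t/2 on [0, 2); exp(-t/2) on [2, 4)
remove the common scale on t first: t on [0, 1); exp(-t) on [1, 2)
along the cuts 4, ℳ[f](s) splits into 2 integrals
on [0, 4) integrate f = sqrt(t)/2 against the kernel
between 4 and 16 the integrand is exp(-sqrt(t)/2)·t^(s-1)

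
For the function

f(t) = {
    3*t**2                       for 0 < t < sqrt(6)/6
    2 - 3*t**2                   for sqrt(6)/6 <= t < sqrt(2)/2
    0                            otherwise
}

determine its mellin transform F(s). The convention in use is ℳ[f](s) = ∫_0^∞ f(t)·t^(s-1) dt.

back out the power substitution: 3*t on [0, 1/6); 2 - 3*t on [1/6, 1/2)
undo the common scale on t: t on [0, 1/2); 2 - t on [1/2, 3/2)
the 2 pieces separated at sqrt(6)/6 each add one integral
segment [0, sqrt(6)/6) carries 3*t**2; integrate it
segment sqrt(6)/6 to sqrt(2)/2 holds (2 - 3*t**2); add its integral

(3**(s/2)*s/2 + 4*3**(s/2) - s - 4)/(2*6**(s/2)*s*(s/2 + 1))
  Re(s) > -2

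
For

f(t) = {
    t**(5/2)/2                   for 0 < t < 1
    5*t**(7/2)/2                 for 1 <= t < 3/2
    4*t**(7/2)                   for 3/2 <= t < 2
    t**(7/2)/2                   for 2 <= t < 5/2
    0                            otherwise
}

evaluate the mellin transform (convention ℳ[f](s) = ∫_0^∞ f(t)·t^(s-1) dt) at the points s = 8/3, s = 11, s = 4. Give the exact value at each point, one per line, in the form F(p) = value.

F(8/3) = -6561*2**(5/6)*3**(1/6)/4736 - 354/1147 + 46875*2**(5/6)*5**(1/6)/4736 + 1344*2**(1/6)/37
F(11) = -14348907*sqrt(6)/950272 - 106/783 + 114688*sqrt(2)/29 + 6103515625*sqrt(10)/950272
F(4) = -2187*sqrt(6)/1280 - 10/39 + 15625*sqrt(10)/768 + 896*sqrt(2)/15

linearity at 1, 3/2, 2 turns ℳ[f](s) into 4 summed integrals
segment 0 to 1 holds t**(5/2)/2; add its integral
segment 1 to 3/2 holds 5*t**(7/2)/2; add its integral
[3/2, 2) adds the kernel integral of 4*t**(7/2)
for t in [2, 5/2): the term is ∫ t**(7/2)/2·t^(s-1)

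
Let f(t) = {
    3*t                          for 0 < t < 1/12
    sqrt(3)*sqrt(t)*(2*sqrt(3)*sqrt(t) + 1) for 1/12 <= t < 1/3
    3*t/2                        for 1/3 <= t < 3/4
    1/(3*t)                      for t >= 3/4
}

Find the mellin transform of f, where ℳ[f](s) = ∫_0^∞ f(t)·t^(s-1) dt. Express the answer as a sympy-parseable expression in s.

back out the common scale on t: t on [0, 1/4); sqrt(t)*(2*sqrt(t) + 1) on [1/4, 1); t/2 on [1, 9/4); …
reversing the power substitution: t**2 on [0, 1/2); t*(2*t + 1) on [1/2, 1); t**2/2 on [1, 3/2); …
undo the shared t-power: t on [0, 1/2); 2*t + 1 on [1/2, 1); t/2 on [1, 3/2); …
decompose at 1/12, 1/3, 3/4; ℳ[f](s) sums the 4 pieces' integrals
segment [0, 1/12) carries 3*t; integrate it
segment 1/12 to 1/3 holds sqrt(3)*sqrt(t)*(2*sqrt(3)*sqrt(t) + 1); add its integral
∫ 3*t/2·t^(s-1) over [1/3, 3/4)
[3/4, ∞) adds the kernel integral of 1/(3*t)

(360*2**(2*s)*s**2 - 108*2**(2*s)*s - 252*2**(2*s) + 98*3**(2*s)*s**2 - 177*3**(2*s)*s - 113*3**(2*s) - 108*s**2 + 18*s + 90)/(72*2**(2*s)*3**s*(2*s**3 + s**2 - 2*s - 1))
  -1 < Re(s) < 1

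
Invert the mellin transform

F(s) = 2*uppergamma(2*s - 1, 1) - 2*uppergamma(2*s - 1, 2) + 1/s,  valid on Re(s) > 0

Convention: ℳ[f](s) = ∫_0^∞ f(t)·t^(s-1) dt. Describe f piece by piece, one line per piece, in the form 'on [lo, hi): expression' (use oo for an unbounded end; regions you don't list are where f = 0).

back out the power substitution: 1 on [0, 1); exp(-t)/t on [1, 2)
strip the shared t-power: t on [0, 1); exp(-t) on [1, 2)
breakpoints 1: one integral from each of the 2 segments
[0, 1) adds the kernel integral of 1
on [1, 4): add ∫ exp(-sqrt(t))/sqrt(t)·t^(s-1) dt

on [0, 1): 1
on [1, 4): exp(-sqrt(t))/sqrt(t)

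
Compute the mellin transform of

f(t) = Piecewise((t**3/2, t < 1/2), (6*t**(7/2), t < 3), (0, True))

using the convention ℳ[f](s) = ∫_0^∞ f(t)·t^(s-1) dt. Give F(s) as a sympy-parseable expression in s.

(-12*2**(1/2 - s)*(s + 3) + 5184*3**(s + 1/2)*(s + 3) + (2*s + 7)/2**s)/(16*(s + 3)*(2*s + 7))
  Re(s) > -3

treat the 2 regions marked off by 1/2 separately and sum
∫ over [0, 1/2) of t**3/2·t^(s-1) joins the sum
over [1/2, 3), the kernel integral of 6*t**(7/2) enters the sum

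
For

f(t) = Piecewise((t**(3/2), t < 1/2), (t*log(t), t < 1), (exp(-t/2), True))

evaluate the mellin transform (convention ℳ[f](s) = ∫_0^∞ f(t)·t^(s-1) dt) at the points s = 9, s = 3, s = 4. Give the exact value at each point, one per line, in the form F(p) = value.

F(9) = -1023/102400 + sqrt(2)/21504 + log(2)/10240 + 34035938*exp(-1/2)
F(3) = -15/256 + sqrt(2)/144 + log(2)/64 + 26*exp(-1/2)
F(4) = -31/800 + sqrt(2)/352 + log(2)/160 + 158*exp(-1/2)

breakpoints 1/2, 1: one integral from each of the 3 segments
for t in [0, 1/2): the term is ∫ t**(3/2)·t^(s-1)
between 1/2 and 1 the integrand is t*log(t)·t^(s-1)
the [1, ∞) slice contributes ∫ exp(-t/2)·t^(s-1) dt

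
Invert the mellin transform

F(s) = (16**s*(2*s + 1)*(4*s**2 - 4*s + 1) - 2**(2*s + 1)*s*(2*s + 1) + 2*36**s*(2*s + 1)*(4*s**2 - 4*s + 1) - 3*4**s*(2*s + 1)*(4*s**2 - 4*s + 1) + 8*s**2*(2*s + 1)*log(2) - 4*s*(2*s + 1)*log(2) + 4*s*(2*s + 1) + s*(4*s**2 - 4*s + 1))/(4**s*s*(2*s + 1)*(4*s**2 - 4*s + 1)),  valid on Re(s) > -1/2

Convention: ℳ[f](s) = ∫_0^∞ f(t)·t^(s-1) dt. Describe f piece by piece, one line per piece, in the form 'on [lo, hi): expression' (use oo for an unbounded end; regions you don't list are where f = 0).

remove the power substitution first: t on [0, 1/2); log(t)/t on [1/2, 1); 3 on [1, 2); …
breakpoints 1/4, 1, 4: one integral from each of the 4 segments
segment 0 to 1/4 holds sqrt(t); add its integral
between 1/4 and 1 the integrand is log(sqrt(t))/sqrt(t)·t^(s-1)
segment [1, 4) carries 3; integrate it
on [4, 9) integrate f = 2 against the kernel

on [0, 1/4): sqrt(t)
on [1/4, 1): log(sqrt(t))/sqrt(t)
on [1, 4): 3
on [4, 9): 2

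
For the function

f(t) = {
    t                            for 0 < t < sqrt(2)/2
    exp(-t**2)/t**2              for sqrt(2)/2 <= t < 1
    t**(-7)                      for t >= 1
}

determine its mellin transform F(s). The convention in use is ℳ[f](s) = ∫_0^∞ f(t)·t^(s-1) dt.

(2**(s/2)*(s - 7)*(s + 1)*uppergamma(s/2 - 1, 1/2) - 2**(s/2)*(s - 7)*(s + 1)*uppergamma(s/2 - 1, 1) - 2*2**(s/2)*(s + 1) + sqrt(2)*(s - 7))/(2*2**(s/2)*(s - 7)*(s + 1))
  -1 < Re(s) < 7

strip the power substitution: sqrt(t) on [0, 1/2); exp(-t)/t on [1/2, 1); t**(-7/2) on [1, ∞)
reversing the shared t-power: t**(3/2) on [0, 1/2); exp(-t) on [1/2, 1); t**(-5/2) on [1, ∞)
split f at sqrt(2)/2, 1: ℳ[f](s) collects 3 kernel integrals
for t in [0, sqrt(2)/2): the term is ∫ t·t^(s-1)
over [sqrt(2)/2, 1), the kernel integral of exp(-t**2)/t**2 enters the sum
segment 1 to ∞ holds t**(-7); add its integral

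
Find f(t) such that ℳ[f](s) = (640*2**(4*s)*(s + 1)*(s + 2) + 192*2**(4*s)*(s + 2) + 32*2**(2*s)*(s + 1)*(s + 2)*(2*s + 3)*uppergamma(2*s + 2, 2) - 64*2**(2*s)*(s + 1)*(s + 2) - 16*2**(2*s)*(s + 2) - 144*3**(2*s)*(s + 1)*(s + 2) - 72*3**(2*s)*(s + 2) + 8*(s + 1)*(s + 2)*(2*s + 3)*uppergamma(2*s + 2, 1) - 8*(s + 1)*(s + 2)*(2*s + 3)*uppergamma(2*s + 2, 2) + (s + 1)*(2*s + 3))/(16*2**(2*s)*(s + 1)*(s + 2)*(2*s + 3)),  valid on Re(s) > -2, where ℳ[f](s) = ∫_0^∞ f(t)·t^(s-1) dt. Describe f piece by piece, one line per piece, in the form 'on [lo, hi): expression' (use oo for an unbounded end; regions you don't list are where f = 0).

on [0, 1/4): t**2
on [1/4, 1): t*exp(-2*sqrt(t))
on [1, 9/4): t*(sqrt(t) + 1)
on [9/4, 4): t*(sqrt(t) + 3)
on [4, oo): t*exp(-sqrt(t))

the shared t-power comes off first: t**(3/2) on [0, 1/4); sqrt(t)*exp(-2*sqrt(t)) on [1/4, 1); sqrt(t)*(sqrt(t) + 1) on [1, 9/4); …
undo the shared t-power: t on [0, 1/4); exp(-2*sqrt(t)) on [1/4, 1); sqrt(t) + 1 on [1, 9/4); …
strip the power substitution: t**2 on [0, 1/2); exp(-2*t) on [1/2, 1); t + 1 on [1, 3/2); …
treat the 5 regions marked off by 1/4, 1, 9/4, 4 separately and sum
segment [0, 1/4) carries t**2; integrate it
on [1/4, 1) integrate f = t*exp(-2*sqrt(t)) against the kernel
the [1, 9/4) slice contributes ∫ t*(sqrt(t) + 1)·t^(s-1) dt
∫ t*(sqrt(t) + 3)·t^(s-1) over [9/4, 4)
segment [4, ∞) carries t*exp(-sqrt(t)); integrate it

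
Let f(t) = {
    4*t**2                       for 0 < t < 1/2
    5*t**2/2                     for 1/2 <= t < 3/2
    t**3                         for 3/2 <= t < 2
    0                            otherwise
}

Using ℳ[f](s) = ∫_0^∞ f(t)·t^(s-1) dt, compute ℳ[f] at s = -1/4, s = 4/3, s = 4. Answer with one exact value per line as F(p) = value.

F(-1/4) = 2**(1/4)*(33 + 102*3**(3/4) + 224*sqrt(2))/154
F(4/3) = 9*2**(2/3)/320 + 567*12**(1/3)/832 + 48*2**(1/3)/13
F(4) = 18453/896

decompose at 1/2, 3/2; ℳ[f](s) sums the 3 pieces' integrals
between 0 and 1/2 the integrand is 4*t**2·t^(s-1)
∫ 5*t**2/2·t^(s-1) over [1/2, 3/2)
[3/2, 2) adds the kernel integral of t**3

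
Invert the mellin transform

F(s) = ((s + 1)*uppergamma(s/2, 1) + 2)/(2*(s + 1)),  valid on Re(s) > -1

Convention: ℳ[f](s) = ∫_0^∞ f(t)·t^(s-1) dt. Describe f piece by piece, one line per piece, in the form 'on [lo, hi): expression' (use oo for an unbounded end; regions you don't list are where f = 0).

reversing the power substitution: sqrt(t) on [0, 1); exp(-t) on [1, ∞)
decompose at 1; ℳ[f](s) sums the 2 pieces' integrals
piece [0, 1): integrate t against the kernel
piece [1, ∞): integrate exp(-t**2) against the kernel

on [0, 1): t
on [1, oo): exp(-t**2)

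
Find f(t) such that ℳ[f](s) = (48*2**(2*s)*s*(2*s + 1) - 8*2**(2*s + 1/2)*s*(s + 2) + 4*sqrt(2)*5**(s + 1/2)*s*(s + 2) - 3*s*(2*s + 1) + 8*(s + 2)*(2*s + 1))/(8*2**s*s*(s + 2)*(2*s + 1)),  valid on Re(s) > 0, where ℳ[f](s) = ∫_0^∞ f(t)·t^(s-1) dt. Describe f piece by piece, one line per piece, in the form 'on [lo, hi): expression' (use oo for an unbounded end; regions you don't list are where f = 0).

on [0, 1/2): 1
on [1/2, 2): 3*t**2/2
on [2, 5/2): sqrt(t)/2

decompose at 1/2, 2; ℳ[f](s) sums the 3 pieces' integrals
∫ 1·t^(s-1) over [0, 1/2)
piece [1/2, 2): integrate 3*t**2/2 against the kernel
∫ over [2, 5/2) of sqrt(t)/2·t^(s-1) joins the sum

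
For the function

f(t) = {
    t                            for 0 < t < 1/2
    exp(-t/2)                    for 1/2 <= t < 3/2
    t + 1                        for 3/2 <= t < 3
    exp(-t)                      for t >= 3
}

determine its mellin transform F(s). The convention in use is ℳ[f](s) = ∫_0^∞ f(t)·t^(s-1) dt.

f breaks at 1/2, 3/2, 3 into 4 integrals to sum
segment 0 to 1/2 holds t; add its integral
for t in [1/2, 3/2): the term is ∫ exp(-t/2)·t^(s-1)
segment 3/2 to 3 holds (t + 1); add its integral
[3, ∞) adds the kernel integral of exp(-t)

(2*2**s*s*(s + 1)*uppergamma(s, 3) - 5*3**s*s - 2*3**s + 2*4**s*s*(s + 1)*uppergamma(s, 1/4) - 2*4**s*s*(s + 1)*uppergamma(s, 3/4) + 8*6**s*s + 2*6**s + s)/(2*2**s*s*(s + 1))
  Re(s) > -1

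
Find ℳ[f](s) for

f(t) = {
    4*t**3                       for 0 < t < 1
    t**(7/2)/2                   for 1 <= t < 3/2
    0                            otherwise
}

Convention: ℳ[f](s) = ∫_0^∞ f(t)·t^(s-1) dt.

the 2 pieces separated at 1 each add one integral
on [0, 1) integrate f = 4*t**3 against the kernel
[1, 3/2) adds the kernel integral of t**(7/2)/2

((3/2)**(s + 7/2)*(s + 3) + 7*s + 25)/((s + 3)*(2*s + 7))
  Re(s) > -3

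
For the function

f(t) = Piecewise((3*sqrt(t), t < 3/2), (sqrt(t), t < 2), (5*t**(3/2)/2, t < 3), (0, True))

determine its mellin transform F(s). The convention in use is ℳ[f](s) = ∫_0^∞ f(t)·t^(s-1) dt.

(2*2**(s + 1/2)*(2*s + 3) - 5*2**(s + 3/2)*(2*s + 1) + 5*3**(s + 3/2)*(2*s + 1) + 4*(3/2)**(s + 1/2)*(2*s + 3))/((2*s + 1)*(2*s + 3))
  Re(s) > -1/2

f breaks at 3/2, 2 into 3 integrals to sum
over [0, 3/2), the kernel integral of 3*sqrt(t) enters the sum
between 3/2 and 2 the integrand is sqrt(t)·t^(s-1)
∫ over [2, 3) of 5*t**(3/2)/2·t^(s-1) joins the sum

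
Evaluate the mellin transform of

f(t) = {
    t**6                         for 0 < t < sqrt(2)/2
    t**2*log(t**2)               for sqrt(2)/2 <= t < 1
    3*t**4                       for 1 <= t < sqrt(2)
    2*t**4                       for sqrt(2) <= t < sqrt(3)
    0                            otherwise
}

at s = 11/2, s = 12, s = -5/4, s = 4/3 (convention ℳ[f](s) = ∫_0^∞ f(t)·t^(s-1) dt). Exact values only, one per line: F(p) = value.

invert the power substitution to get t**3 on [0, 1/2); t*log(t) on [1/2, 1); 3*t**2 on [1, 2); …
invert the shared t-power to get t on [0, 1/2); log(t)/t on [1/2, 1); 3 on [1, 2); …
decompose at sqrt(2)/2, 1, sqrt(2); ℳ[f](s) sums the 4 pieces' integrals
[0, sqrt(2)/2) adds the kernel integral of t**6
∫ t**2*log(t**2)·t^(s-1) over [sqrt(2)/2, 1)
segment 1 to sqrt(2) holds 3*t**4; add its integral
between sqrt(2) and sqrt(3) the integrand is 2*t**4·t^(s-1)

F(11/2) = 2**(1/4)*(-552736*2**(3/4) + 11267 + 26220*log(2) + 5299200*sqrt(2) + 26827200*6**(3/4))/3146400
F(12) = log(2)/1792 + 377491477/451584
F(-5/4) = 2**(5/8)*(-8740*2**(3/8) + 2508*log(2) + 1368*2**(3/4) + 6787 + 4104*6**(3/8))/3762
F(4/3) = -297/400 + 3*2**(1/3)*log(2)/40 + 471*2**(1/3)/8800 + 3*2**(2/3)/4 + 27*3**(2/3)/8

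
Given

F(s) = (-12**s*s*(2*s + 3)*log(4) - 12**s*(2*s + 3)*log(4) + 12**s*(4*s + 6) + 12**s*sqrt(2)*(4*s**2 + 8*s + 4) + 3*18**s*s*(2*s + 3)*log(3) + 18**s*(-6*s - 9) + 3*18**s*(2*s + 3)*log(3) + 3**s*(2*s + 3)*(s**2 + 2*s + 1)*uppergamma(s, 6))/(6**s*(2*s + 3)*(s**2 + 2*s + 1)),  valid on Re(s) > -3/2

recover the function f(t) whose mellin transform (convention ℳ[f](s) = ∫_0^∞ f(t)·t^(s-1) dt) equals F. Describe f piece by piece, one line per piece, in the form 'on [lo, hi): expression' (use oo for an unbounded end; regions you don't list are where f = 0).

linearity at 2, 3 turns ℳ[f](s) into 3 summed integrals
∫ t**(3/2)·t^(s-1) over [0, 2)
∫ t*log(t)·t^(s-1) over [2, 3)
on [3, ∞): add ∫ exp(-2*t)·t^(s-1) dt

on [0, 2): t**(3/2)
on [2, 3): t*log(t)
on [3, oo): exp(-2*t)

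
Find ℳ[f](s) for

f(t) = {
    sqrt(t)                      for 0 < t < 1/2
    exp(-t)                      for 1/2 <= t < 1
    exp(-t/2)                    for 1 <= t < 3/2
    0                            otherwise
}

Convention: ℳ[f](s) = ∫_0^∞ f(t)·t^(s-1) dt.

(2**s*(2*s + 1)*uppergamma(s, 1/2) - 2**s*(2*s + 1)*uppergamma(s, 1) + 4**s*(2*s + 1)*uppergamma(s, 1/2) - 4**s*(2*s + 1)*uppergamma(s, 3/4) + sqrt(2))/(2**s*(2*s + 1))
  Re(s) > -1/2

cuts at 1/2, 1: linearity sums the 3 kernel integrals
∫ over [0, 1/2) of sqrt(t)·t^(s-1) joins the sum
on [1/2, 1) integrate f = exp(-t) against the kernel
on [1, 3/2): add ∫ exp(-t/2)·t^(s-1) dt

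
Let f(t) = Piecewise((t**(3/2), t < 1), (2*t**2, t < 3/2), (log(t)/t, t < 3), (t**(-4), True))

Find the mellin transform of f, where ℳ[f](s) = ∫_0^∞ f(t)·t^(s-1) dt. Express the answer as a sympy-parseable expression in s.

treat the 4 regions marked off by 1, 3/2, 3 separately and sum
over [0, 1), the kernel integral of t**(3/2) enters the sum
over [1, 3/2), the kernel integral of 2*t**2 enters the sum
segment [3/2, 3) carries log(t)/t; integrate it
for t in [3, ∞): the term is ∫ t**(-4)·t^(s-1)

(324*2**s*(s - 4)*(s + 2)*(s**2 - 2*s + 1) - 324*2**s*(s - 4)*(2*s + 3)*(s**2 - 2*s + 1) - 108*3**s*s*(s - 4)*(s + 2)*(2*s + 3)*log(3) + 108*3**s*s*(s - 4)*(s + 2)*(2*s + 3)*log(2) - 108*3**s*(s - 4)*(s + 2)*(2*s + 3)*log(2) + 108*3**s*(s - 4)*(s + 2)*(2*s + 3) + 108*3**s*(s - 4)*(s + 2)*(2*s + 3)*log(3) + 729*3**s*(s - 4)*(2*s + 3)*(s**2 - 2*s + 1) + 54*6**s*s*(s - 4)*(s + 2)*(2*s + 3)*log(3) - 54*6**s*(s - 4)*(s + 2)*(2*s + 3)*log(3) - 54*6**s*(s - 4)*(s + 2)*(2*s + 3) - 2*6**s*(s + 2)*(2*s + 3)*(s**2 - 2*s + 1))/(162*2**s*(s - 4)*(s + 2)*(2*s + 3)*(s**2 - 2*s + 1))
  -3/2 < Re(s) < 4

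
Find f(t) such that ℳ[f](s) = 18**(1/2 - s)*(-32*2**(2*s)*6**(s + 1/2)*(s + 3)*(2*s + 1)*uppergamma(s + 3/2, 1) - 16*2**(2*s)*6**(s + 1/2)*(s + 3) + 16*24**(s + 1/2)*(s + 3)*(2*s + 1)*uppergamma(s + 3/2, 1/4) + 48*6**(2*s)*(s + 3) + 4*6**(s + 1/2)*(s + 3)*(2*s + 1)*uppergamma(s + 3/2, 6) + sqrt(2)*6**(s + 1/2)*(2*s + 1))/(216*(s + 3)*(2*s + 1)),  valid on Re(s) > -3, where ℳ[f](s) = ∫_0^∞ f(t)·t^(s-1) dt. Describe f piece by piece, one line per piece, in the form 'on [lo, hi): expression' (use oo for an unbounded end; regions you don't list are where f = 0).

invert the shared t-power to get 3*sqrt(6)*t**2/4 on [0, 1/3); sqrt(t)*exp(-3*t/4) on [1/3, 4/3); 1/(3*sqrt(t)) on [4/3, 2); …
back out the shared t-power: 3*sqrt(6)*t**(3/2)/4 on [0, 1/3); exp(-3*t/4) on [1/3, 4/3); 1/(3*t) on [4/3, 2); …
the common scale on t comes off first: t**(3/2) on [0, 1/2); exp(-t/2) on [1/2, 2); 1/(2*t) on [2, 3); …
decompose at 1/3, 4/3, 2; ℳ[f](s) sums the 4 pieces' integrals
the [0, 1/3) slice contributes ∫ 3*sqrt(6)*t**3/4·t^(s-1) dt
on [1/3, 4/3) integrate f = t**(3/2)*exp(-3*t/4) against the kernel
on [4/3, 2) integrate f = sqrt(t)/3 against the kernel
segment 2 to ∞ holds t**(3/2)*exp(-3*t); add its integral

on [0, 1/3): 3*sqrt(6)*t**3/4
on [1/3, 4/3): t**(3/2)*exp(-3*t/4)
on [4/3, 2): sqrt(t)/3
on [2, oo): t**(3/2)*exp(-3*t)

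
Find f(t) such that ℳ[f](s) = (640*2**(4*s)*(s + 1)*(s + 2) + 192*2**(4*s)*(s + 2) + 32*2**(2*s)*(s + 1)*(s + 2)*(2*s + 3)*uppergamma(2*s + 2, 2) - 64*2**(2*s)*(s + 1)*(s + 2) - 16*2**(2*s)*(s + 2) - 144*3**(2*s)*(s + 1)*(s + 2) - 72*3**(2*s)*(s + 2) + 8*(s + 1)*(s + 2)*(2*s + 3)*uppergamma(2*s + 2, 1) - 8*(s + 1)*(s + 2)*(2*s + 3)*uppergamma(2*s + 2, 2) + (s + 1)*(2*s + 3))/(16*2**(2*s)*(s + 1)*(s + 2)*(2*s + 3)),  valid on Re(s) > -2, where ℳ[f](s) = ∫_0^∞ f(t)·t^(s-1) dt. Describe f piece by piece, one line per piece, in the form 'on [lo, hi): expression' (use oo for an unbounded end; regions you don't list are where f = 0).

peel off the power substitution: t**4 on [0, 1/2); t**2*exp(-2*t) on [1/2, 1); t**2*(t + 1) on [1, 3/2); …
undo the shared t-power: t**2 on [0, 1/2); exp(-2*t) on [1/2, 1); t + 1 on [1, 3/2); …
treat the 5 regions marked off by 1/4, 1, 9/4, 4 separately and sum
[0, 1/4) adds the kernel integral of t**2
on [1/4, 1): add ∫ t*exp(-2*sqrt(t))·t^(s-1) dt
∫ over [1, 9/4) of t*(sqrt(t) + 1)·t^(s-1) joins the sum
piece [9/4, 4): integrate t*(sqrt(t) + 3) against the kernel
on [4, ∞) integrate f = t*exp(-sqrt(t)) against the kernel

on [0, 1/4): t**2
on [1/4, 1): t*exp(-2*sqrt(t))
on [1, 9/4): t*(sqrt(t) + 1)
on [9/4, 4): t*(sqrt(t) + 3)
on [4, oo): t*exp(-sqrt(t))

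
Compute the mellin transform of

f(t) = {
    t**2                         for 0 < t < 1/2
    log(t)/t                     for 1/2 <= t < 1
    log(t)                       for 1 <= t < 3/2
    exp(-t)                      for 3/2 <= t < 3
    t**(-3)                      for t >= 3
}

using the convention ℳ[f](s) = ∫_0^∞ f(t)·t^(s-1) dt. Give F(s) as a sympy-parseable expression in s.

integrate the 5 segments split at 1/2, 1, 3/2, 3, then add the results
on [0, 1/2): add ∫ t**2·t^(s-1) dt
between 1/2 and 1 the integrand is log(t)/t·t^(s-1)
∫ log(t)·t^(s-1) over [1, 3/2)
segment [3/2, 3) carries exp(-t); integrate it
∫ over [3, ∞) of t**(-3)·t^(s-1) joins the sum

(108*2**s*s**2*(s - 3)*(s + 2)*(s**2 - 2*s + 1)*uppergamma(s, 3/2) - 108*2**s*s**2*(s - 3)*(s + 2)*(s**2 - 2*s + 1)*uppergamma(s, 3) - 108*2**s*s**2*(s - 3)*(s + 2) + 108*2**s*(s - 3)*(s + 2)*(s**2 - 2*s + 1) - 108*3**s*s*(s - 3)*(s + 2)*(s**2 - 2*s + 1)*log(2) + 108*3**s*s*(s - 3)*(s + 2)*(s**2 - 2*s + 1)*log(3) - 108*3**s*(s - 3)*(s + 2)*(s**2 - 2*s + 1) - 4*6**s*s**2*(s + 2)*(s**2 - 2*s + 1) + 216*s**3*(s - 3)*(s + 2)*log(2) - 216*s**2*(s - 3)*(s + 2)*log(2) + 216*s**2*(s - 3)*(s + 2) + 27*s**2*(s - 3)*(s**2 - 2*s + 1))/(108*2**s*s**2*(s - 3)*(s + 2)*(s**2 - 2*s + 1))
  -2 < Re(s) < 3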